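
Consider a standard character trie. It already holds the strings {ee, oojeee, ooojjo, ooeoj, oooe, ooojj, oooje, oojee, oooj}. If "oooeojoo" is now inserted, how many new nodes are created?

4

The longest prefix of "oooeojoo" already in the trie is "oooe" (length 4).
New nodes needed: |"oooeojoo"| − 4 = 8 − 4 = 4.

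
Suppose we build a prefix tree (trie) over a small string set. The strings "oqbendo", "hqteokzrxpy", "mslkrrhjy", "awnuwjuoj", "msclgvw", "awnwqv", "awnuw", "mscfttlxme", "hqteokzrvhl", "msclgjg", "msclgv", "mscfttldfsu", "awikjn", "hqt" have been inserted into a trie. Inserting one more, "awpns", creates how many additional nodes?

3

"aw" is already a path in the trie; the remaining "pns" must be added.
New nodes needed: |"awpns"| − 2 = 5 − 2 = 3.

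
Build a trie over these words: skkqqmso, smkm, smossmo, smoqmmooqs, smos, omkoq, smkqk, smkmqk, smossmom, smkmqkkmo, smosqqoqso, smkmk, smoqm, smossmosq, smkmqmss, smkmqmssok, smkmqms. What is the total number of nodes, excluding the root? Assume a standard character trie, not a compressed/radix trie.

Trace insertions, counting only characters that open a new branch:
  "skkqqmso" → 8 new (s, k, k, q, q, m, s, o)
  "smkm" → prefix "s" already present; 3 new (m, k, m)
  "smossmo" → prefix "sm" already present; 5 new (o, s, s, m, o)
  "smoqmmooqs" → prefix "smo" already present; 7 new (q, m, m, o, o, q, s)
  "smos" → prefix "smos" already present; 0 new (none)
  "omkoq" → 5 new (o, m, k, o, q)
  "smkqk" → prefix "smk" already present; 2 new (q, k)
  "smkmqk" → prefix "smkm" already present; 2 new (q, k)
  "smossmom" → prefix "smossmo" already present; 1 new (m)
  "smkmqkkmo" → prefix "smkmqk" already present; 3 new (k, m, o)
  "smosqqoqso" → prefix "smos" already present; 6 new (q, q, o, q, s, o)
  "smkmk" → prefix "smkm" already present; 1 new (k)
  "smoqm" → prefix "smoqm" already present; 0 new (none)
  "smossmosq" → prefix "smossmo" already present; 2 new (s, q)
  "smkmqmss" → prefix "smkmq" already present; 3 new (m, s, s)
  "smkmqmssok" → prefix "smkmqmss" already present; 2 new (o, k)
  "smkmqms" → prefix "smkmqms" already present; 0 new (none)
Total nodes = 8 + 3 + 5 + 7 + 0 + 5 + 2 + 2 + 1 + 3 + 6 + 1 + 0 + 2 + 3 + 2 + 0 = 50

50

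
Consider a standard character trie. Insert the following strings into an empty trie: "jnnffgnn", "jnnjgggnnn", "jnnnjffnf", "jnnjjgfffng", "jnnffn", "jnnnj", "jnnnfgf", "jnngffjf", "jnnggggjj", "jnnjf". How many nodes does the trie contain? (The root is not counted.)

Count nodes per top-level branch (shared prefixes stored once):
  'j'-branch (jnnffgnn, jnnffn, jnngffjf, jnnggggjj, jnnjf, jnnjgggnnn, jnnjjgfffng, jnnnfgf, jnnnj, jnnnjffnf): 43 nodes
Sum: 43

43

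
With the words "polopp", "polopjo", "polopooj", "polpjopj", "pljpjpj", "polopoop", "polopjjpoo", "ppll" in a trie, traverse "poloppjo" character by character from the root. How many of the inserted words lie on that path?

Check each prefix of "poloppjo" against the stored set — each match is an end-marker on the path.
Prefixes of the query that are stored words: "polopp"
Count: 1

1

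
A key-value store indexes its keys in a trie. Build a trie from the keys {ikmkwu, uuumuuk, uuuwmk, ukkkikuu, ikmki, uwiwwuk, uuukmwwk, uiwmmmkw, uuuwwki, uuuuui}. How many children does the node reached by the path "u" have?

4

Walk "u" from the root, arriving at one node.
Characters that immediately follow "u" among the stored strings: {i, k, u, w}.
That node has 4 child edges.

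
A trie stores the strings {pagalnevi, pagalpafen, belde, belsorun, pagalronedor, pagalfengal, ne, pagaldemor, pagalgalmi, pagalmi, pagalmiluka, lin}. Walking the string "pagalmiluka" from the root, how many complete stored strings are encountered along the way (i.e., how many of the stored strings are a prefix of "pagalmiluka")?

2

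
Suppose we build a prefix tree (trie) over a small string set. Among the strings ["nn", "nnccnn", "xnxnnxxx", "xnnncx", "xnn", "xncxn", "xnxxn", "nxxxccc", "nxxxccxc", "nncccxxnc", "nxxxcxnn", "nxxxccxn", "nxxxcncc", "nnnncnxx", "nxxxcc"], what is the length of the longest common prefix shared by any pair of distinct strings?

The deepest shared node is where two words last agree before diverging.
"nxxxccxc" and "nxxxccxn" agree on "nxxxccx" (7 characters) before diverging; nothing deeper is shared.
Longest shared-prefix length: 7

7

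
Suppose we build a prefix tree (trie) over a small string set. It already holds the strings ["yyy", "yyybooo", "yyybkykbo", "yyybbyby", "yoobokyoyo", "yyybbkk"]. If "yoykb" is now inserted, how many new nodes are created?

3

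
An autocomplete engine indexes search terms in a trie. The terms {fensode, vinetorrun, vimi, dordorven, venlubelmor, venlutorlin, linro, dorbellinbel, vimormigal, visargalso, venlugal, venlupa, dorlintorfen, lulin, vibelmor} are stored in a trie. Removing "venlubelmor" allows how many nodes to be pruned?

A node on "venlubelmor"'s path can go only if nothing else ends at it or branches off below it.
The suffix "belmor" (6 nodes) is used only by "venlubelmor"; the node for "venlu" still has the child "t", so pruning stops there.
Nodes removed: 6

6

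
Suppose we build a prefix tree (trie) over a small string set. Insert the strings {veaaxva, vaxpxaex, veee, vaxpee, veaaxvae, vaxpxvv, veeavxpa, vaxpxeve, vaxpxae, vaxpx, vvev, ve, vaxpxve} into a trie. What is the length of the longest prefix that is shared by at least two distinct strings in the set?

7

The deepest shared node is where two words last agree before diverging.
e.g. "vaxpxae" and "vaxpxaex" share the prefix "vaxpxae" of length 7; no pair shares a longer one.
Longest shared-prefix length: 7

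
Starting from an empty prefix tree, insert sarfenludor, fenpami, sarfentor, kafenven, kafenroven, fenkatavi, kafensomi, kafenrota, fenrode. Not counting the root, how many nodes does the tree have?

50

Trace insertions, counting only characters that open a new branch:
  "sarfenludor" → 11 new (s, a, r, f, e, n, l, u, d, o, r)
  "fenpami" → 7 new (f, e, n, p, a, m, i)
  "sarfentor" → prefix "sarfen" already present; 3 new (t, o, r)
  "kafenven" → 8 new (k, a, f, e, n, v, e, n)
  "kafenroven" → prefix "kafen" already present; 5 new (r, o, v, e, n)
  "fenkatavi" → prefix "fen" already present; 6 new (k, a, t, a, v, i)
  "kafensomi" → prefix "kafen" already present; 4 new (s, o, m, i)
  "kafenrota" → prefix "kafenro" already present; 2 new (t, a)
  "fenrode" → prefix "fen" already present; 4 new (r, o, d, e)
Total nodes = 11 + 7 + 3 + 8 + 5 + 6 + 4 + 2 + 4 = 50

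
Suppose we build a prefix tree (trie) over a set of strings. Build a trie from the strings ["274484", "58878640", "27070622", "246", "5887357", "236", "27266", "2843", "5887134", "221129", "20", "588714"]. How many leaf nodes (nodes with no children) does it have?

A leaf is a node with no children — equivalently, the end of a word that is not a proper prefix of any other stored word.
Those words: "20", "221129", "236", "246", "27070622", "27266", "274484", "2843", "5887134", "588714", "5887357", "58878640"
Leaf count: 12

12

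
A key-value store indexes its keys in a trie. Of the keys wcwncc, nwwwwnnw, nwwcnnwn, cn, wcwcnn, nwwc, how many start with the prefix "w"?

Traverse to the node for "w", then collect every word in that subtree.
Words under "w": wcwcnn, wcwncc
Count: 2

2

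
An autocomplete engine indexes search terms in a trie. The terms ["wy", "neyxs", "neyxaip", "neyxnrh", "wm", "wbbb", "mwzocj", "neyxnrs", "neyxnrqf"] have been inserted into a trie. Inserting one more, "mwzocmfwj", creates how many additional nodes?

4

The longest prefix of "mwzocmfwj" already in the trie is "mwzoc" (length 5).
New nodes needed: |"mwzocmfwj"| − 5 = 9 − 5 = 4.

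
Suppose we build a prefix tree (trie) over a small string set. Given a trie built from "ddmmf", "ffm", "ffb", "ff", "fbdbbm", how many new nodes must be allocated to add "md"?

2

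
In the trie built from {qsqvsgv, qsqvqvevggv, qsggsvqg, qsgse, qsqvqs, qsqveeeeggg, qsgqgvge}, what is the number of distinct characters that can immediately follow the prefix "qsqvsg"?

The children of the "qsqvsg" node are the distinct next characters among strings starting with "qsqvsg".
Distinct next characters after "qsqvsg": v.
That node has 1 child edge.

1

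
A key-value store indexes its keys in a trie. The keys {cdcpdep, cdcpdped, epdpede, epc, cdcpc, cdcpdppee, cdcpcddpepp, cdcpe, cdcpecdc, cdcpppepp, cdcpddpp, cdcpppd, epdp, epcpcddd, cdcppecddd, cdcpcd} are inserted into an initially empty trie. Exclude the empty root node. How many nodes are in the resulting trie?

Insert word by word; a character creates a node only if that edge doesn't already exist:
  "cdcpdep" → 7 new (c, d, c, p, d, e, p)
  "cdcpdped" → prefix "cdcpd" already present; 3 new (p, e, d)
  "epdpede" → 7 new (e, p, d, p, e, d, e)
  "epc" → prefix "ep" already present; 1 new (c)
  "cdcpc" → prefix "cdcp" already present; 1 new (c)
  "cdcpdppee" → prefix "cdcpdp" already present; 3 new (p, e, e)
  "cdcpcddpepp" → prefix "cdcpc" already present; 6 new (d, d, p, e, p, p)
  "cdcpe" → prefix "cdcp" already present; 1 new (e)
  "cdcpecdc" → prefix "cdcpe" already present; 3 new (c, d, c)
  "cdcpppepp" → prefix "cdcp" already present; 5 new (p, p, e, p, p)
  "cdcpddpp" → prefix "cdcpd" already present; 3 new (d, p, p)
  "cdcpppd" → prefix "cdcppp" already present; 1 new (d)
  "epdp" → prefix "epdp" already present; 0 new (none)
  "epcpcddd" → prefix "epc" already present; 5 new (p, c, d, d, d)
  "cdcppecddd" → prefix "cdcpp" already present; 5 new (e, c, d, d, d)
  "cdcpcd" → prefix "cdcpcd" already present; 0 new (none)
Total nodes = 7 + 3 + 7 + 1 + 1 + 3 + 6 + 1 + 3 + 5 + 3 + 1 + 0 + 5 + 5 + 0 = 51

51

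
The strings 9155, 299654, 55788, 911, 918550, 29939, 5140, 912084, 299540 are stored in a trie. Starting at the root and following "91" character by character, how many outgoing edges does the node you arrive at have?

4

Follow the path "91" to its node, then look at its outgoing edges.
Distinct next characters after "91": 1, 2, 5, 8.
That node has 4 child edges.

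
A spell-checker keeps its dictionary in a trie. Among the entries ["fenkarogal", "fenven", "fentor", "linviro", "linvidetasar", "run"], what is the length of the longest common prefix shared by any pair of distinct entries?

5

Look for the deepest trie node that still has at least two words in its subtree.
"linvidetasar" and "linviro" agree on "linvi" (5 characters) before diverging; nothing deeper is shared.
Longest shared-prefix length: 5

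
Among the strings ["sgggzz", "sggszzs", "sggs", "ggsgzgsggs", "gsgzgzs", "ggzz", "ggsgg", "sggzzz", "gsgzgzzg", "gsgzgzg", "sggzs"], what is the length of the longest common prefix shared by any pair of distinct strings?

6

Equivalently: take the maximum, over all pairs, of their longest common prefix length.
e.g. "gsgzgzg" and "gsgzgzs" share the prefix "gsgzgz" of length 6; no pair shares a longer one.
Longest shared-prefix length: 6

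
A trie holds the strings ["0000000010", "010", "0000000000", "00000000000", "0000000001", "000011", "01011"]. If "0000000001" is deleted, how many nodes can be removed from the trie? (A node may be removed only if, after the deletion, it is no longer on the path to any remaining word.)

1

After clearing the end-marker at "0000000001", prune upward until reaching a node still needed by another word.
The suffix "1" (1 node) is used only by "0000000001"; the node for "000000000" still has the child "0", so pruning stops there.
Nodes removed: 1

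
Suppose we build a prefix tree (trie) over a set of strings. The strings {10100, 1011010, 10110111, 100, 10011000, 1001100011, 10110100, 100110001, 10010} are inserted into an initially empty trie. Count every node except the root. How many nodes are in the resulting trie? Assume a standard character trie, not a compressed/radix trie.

Trie structure (* marks end of a word):
(root)
└─ 1
   └─ 0
      ├─ 0 *
      │  └─ 1
      │     ├─ 0 *
      │     └─ 1
      │        └─ 0
      │           └─ 0
      │              └─ 0 *
      │                 └─ 1 *
      │                    └─ 1 *
      └─ 1
         ├─ 0
         │  └─ 0 *
         └─ 1
            └─ 0
               └─ 1
                  ├─ 0 *
                  │  └─ 0 *
                  └─ 1
                     └─ 1 *
Counting every labelled node above: 21.

21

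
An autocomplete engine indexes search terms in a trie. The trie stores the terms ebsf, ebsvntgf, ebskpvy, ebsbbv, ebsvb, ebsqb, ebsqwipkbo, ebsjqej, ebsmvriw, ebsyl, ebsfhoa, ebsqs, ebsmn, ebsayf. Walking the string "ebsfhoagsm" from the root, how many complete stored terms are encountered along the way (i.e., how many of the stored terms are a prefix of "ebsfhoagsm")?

2

Walk "ebsfhoagsm" from the root; an end-of-word marker is hit whenever a stored word is a prefix of "ebsfhoagsm".
Prefixes of the query that are stored words: "ebsf", "ebsfhoa"
Count: 2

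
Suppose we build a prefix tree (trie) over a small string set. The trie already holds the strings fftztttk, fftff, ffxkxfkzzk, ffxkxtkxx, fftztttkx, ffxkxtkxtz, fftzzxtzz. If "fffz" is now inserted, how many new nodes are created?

2

"ff" is already a path in the trie; the remaining "fz" must be added.
So 4 − 2 = 2 new nodes.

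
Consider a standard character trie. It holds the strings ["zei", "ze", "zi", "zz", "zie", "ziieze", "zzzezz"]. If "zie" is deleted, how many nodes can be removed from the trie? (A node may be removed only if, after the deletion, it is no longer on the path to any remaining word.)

1

After clearing the end-marker at "zie", prune upward until reaching a node still needed by another word.
The suffix "e" (1 node) is used only by "zie"; the node for "zi" still has the child "i", so pruning stops there.
Nodes removed: 1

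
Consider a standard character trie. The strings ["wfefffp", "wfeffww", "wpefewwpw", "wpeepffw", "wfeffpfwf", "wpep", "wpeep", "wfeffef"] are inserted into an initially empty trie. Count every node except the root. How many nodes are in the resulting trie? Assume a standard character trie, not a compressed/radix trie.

Trace insertions, counting only characters that open a new branch:
  "wfefffp" → 7 new (w, f, e, f, f, f, p)
  "wfeffww" → prefix "wfeff" already present; 2 new (w, w)
  "wpefewwpw" → prefix "w" already present; 8 new (p, e, f, e, w, w, p, w)
  "wpeepffw" → prefix "wpe" already present; 5 new (e, p, f, f, w)
  "wfeffpfwf" → prefix "wfeff" already present; 4 new (p, f, w, f)
  "wpep" → prefix "wpe" already present; 1 new (p)
  "wpeep" → prefix "wpeep" already present; 0 new (none)
  "wfeffef" → prefix "wfeff" already present; 2 new (e, f)
Total nodes = 7 + 2 + 8 + 5 + 4 + 1 + 0 + 2 = 29

29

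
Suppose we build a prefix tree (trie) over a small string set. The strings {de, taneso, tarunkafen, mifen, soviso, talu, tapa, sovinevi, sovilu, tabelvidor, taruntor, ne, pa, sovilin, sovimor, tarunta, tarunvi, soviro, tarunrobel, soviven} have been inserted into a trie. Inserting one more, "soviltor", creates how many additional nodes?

"sovil" is already a path in the trie; the remaining "tor" must be added.
So 8 − 5 = 3 new nodes.

3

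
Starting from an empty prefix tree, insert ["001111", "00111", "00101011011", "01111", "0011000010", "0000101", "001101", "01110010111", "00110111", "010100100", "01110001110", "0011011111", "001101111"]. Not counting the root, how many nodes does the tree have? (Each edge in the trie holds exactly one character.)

53

Count nodes per top-level branch (shared prefixes stored once):
  '0'-branch (0000101, 00101011011, 0011000010, 001101, 00110111, 001101111, 0011011111, 00111, 001111, 010100100, 01110001110, 01110010111, 01111): 53 nodes
Sum: 53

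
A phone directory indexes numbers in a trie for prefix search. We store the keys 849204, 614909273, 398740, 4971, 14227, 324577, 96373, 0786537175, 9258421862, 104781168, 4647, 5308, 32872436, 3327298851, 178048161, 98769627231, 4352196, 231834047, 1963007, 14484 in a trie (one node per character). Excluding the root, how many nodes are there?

For each word, the new-node count is its length minus the longest prefix already in the trie:
  "849204" → 6 new (8, 4, 9, 2, 0, 4)
  "614909273" → 9 new (6, 1, 4, 9, 0, 9, 2, 7, 3)
  "398740" → 6 new (3, 9, 8, 7, 4, 0)
  "4971" → 4 new (4, 9, 7, 1)
  "14227" → 5 new (1, 4, 2, 2, 7)
  "324577" → prefix "3" already present; 5 new (2, 4, 5, 7, 7)
  "96373" → 5 new (9, 6, 3, 7, 3)
  "0786537175" → 10 new (0, 7, 8, 6, 5, 3, 7, 1, 7, 5)
  "9258421862" → prefix "9" already present; 9 new (2, 5, 8, 4, 2, 1, 8, 6, 2)
  "104781168" → prefix "1" already present; 8 new (0, 4, 7, 8, 1, 1, 6, 8)
  "4647" → prefix "4" already present; 3 new (6, 4, 7)
  "5308" → 4 new (5, 3, 0, 8)
  "32872436" → prefix "32" already present; 6 new (8, 7, 2, 4, 3, 6)
  "3327298851" → prefix "3" already present; 9 new (3, 2, 7, 2, 9, 8, 8, 5, 1)
  "178048161" → prefix "1" already present; 8 new (7, 8, 0, 4, 8, 1, 6, 1)
  "98769627231" → prefix "9" already present; 10 new (8, 7, 6, 9, 6, 2, 7, 2, 3, 1)
  "4352196" → prefix "4" already present; 6 new (3, 5, 2, 1, 9, 6)
  "231834047" → 9 new (2, 3, 1, 8, 3, 4, 0, 4, 7)
  "1963007" → prefix "1" already present; 6 new (9, 6, 3, 0, 0, 7)
  "14484" → prefix "14" already present; 3 new (4, 8, 4)
Total nodes = 6 + 9 + 6 + 4 + 5 + 5 + 5 + 10 + 9 + 8 + 3 + 4 + 6 + 9 + 8 + 10 + 6 + 9 + 6 + 3 = 131

131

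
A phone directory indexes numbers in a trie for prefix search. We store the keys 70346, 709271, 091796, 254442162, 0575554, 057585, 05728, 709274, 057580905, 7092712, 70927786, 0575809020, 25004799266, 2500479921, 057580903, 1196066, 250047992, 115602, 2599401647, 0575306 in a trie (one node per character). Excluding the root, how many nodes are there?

78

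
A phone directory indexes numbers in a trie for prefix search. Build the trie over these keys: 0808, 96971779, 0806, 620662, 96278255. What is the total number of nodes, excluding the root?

25

For each word, the new-node count is its length minus the longest prefix already in the trie:
  "0808" → 4 new (0, 8, 0, 8)
  "96971779" → 8 new (9, 6, 9, 7, 1, 7, 7, 9)
  "0806" → prefix "080" already present; 1 new (6)
  "620662" → 6 new (6, 2, 0, 6, 6, 2)
  "96278255" → prefix "96" already present; 6 new (2, 7, 8, 2, 5, 5)
Total nodes = 4 + 8 + 1 + 6 + 6 = 25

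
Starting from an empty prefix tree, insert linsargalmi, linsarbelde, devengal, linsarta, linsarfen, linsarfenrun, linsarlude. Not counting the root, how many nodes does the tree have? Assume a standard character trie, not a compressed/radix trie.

36

For each word, the new-node count is its length minus the longest prefix already in the trie:
  "linsargalmi" → 11 new (l, i, n, s, a, r, g, a, l, m, i)
  "linsarbelde" → prefix "linsar" already present; 5 new (b, e, l, d, e)
  "devengal" → 8 new (d, e, v, e, n, g, a, l)
  "linsarta" → prefix "linsar" already present; 2 new (t, a)
  "linsarfen" → prefix "linsar" already present; 3 new (f, e, n)
  "linsarfenrun" → prefix "linsarfen" already present; 3 new (r, u, n)
  "linsarlude" → prefix "linsar" already present; 4 new (l, u, d, e)
Total nodes = 11 + 5 + 8 + 2 + 3 + 3 + 4 = 36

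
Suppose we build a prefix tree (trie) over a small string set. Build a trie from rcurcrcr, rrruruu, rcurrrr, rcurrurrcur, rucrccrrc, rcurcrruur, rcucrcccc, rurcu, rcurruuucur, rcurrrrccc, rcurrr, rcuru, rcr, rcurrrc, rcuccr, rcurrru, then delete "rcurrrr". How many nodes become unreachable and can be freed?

After clearing the end-marker at "rcurrrr", prune upward until reaching a node still needed by another word.
Every node on "rcurrrr" is still needed (e.g. by "rcurrrrccc"), so nothing is freed.
Nodes removed: 0

0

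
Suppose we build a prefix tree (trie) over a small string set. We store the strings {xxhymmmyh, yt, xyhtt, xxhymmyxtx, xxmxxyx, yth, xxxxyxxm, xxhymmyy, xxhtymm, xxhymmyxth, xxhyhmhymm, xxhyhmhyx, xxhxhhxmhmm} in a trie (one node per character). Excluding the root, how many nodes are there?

Insert word by word; a character creates a node only if that edge doesn't already exist:
  "xxhymmmyh" → 9 new (x, x, h, y, m, m, m, y, h)
  "yt" → 2 new (y, t)
  "xyhtt" → prefix "x" already present; 4 new (y, h, t, t)
  "xxhymmyxtx" → prefix "xxhymm" already present; 4 new (y, x, t, x)
  "xxmxxyx" → prefix "xx" already present; 5 new (m, x, x, y, x)
  "yth" → prefix "yt" already present; 1 new (h)
  "xxxxyxxm" → prefix "xx" already present; 6 new (x, x, y, x, x, m)
  "xxhymmyy" → prefix "xxhymmy" already present; 1 new (y)
  "xxhtymm" → prefix "xxh" already present; 4 new (t, y, m, m)
  "xxhymmyxth" → prefix "xxhymmyxt" already present; 1 new (h)
  "xxhyhmhymm" → prefix "xxhy" already present; 6 new (h, m, h, y, m, m)
  "xxhyhmhyx" → prefix "xxhyhmhy" already present; 1 new (x)
  "xxhxhhxmhmm" → prefix "xxh" already present; 8 new (x, h, h, x, m, h, m, m)
Total nodes = 9 + 2 + 4 + 4 + 5 + 1 + 6 + 1 + 4 + 1 + 6 + 1 + 8 = 52

52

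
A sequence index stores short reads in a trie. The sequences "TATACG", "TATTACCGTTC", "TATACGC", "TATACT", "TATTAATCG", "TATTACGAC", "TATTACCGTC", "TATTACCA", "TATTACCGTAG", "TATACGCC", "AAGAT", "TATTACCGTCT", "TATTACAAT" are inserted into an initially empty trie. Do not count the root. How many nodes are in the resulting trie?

37

Count nodes per top-level branch (shared prefixes stored once):
  'A'-branch (AAGAT): 5 nodes
  'T'-branch (TATACG, TATACGC, TATACGCC, TATACT, TATTAATCG, TATTACAAT, TATTACCA, TATTACCGTAG, TATTACCGTC, TATTACCGTCT, TATTACCGTTC, TATTACGAC): 32 nodes
Sum: 37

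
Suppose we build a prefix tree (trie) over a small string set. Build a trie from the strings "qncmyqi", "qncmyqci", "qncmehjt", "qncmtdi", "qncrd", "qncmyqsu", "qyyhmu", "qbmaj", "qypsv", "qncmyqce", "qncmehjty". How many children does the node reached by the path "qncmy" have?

Follow the path "qncmy" to its node, then look at its outgoing edges.
Characters that immediately follow "qncmy" among the stored strings: {q}.
That node has 1 child edge.

1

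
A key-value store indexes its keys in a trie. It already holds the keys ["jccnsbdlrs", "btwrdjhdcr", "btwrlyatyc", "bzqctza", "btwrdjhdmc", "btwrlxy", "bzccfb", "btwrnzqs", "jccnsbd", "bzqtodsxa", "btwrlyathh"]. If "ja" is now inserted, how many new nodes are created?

1

The longest prefix of "ja" already in the trie is "j" (length 1).
Each of the 1 remaining characters creates one node.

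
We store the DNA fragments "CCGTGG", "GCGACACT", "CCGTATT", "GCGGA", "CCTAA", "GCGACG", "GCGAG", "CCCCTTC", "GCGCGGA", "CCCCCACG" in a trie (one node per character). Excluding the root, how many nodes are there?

37

Insert word by word; a character creates a node only if that edge doesn't already exist:
  "CCGTGG" → 6 new (C, C, G, T, G, G)
  "GCGACACT" → 8 new (G, C, G, A, C, A, C, T)
  "CCGTATT" → prefix "CCGT" already present; 3 new (A, T, T)
  "GCGGA" → prefix "GCG" already present; 2 new (G, A)
  "CCTAA" → prefix "CC" already present; 3 new (T, A, A)
  "GCGACG" → prefix "GCGAC" already present; 1 new (G)
  "GCGAG" → prefix "GCGA" already present; 1 new (G)
  "CCCCTTC" → prefix "CC" already present; 5 new (C, C, T, T, C)
  "GCGCGGA" → prefix "GCG" already present; 4 new (C, G, G, A)
  "CCCCCACG" → prefix "CCCC" already present; 4 new (C, A, C, G)
Total nodes = 6 + 8 + 3 + 2 + 3 + 1 + 1 + 5 + 4 + 4 = 37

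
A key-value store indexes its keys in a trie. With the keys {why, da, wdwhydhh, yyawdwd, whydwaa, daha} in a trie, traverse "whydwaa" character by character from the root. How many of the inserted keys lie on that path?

Walk "whydwaa" from the root; an end-of-word marker is hit whenever a stored word is a prefix of "whydwaa".
Prefixes of the query that are stored words: "why", "whydwaa"
Count: 2

2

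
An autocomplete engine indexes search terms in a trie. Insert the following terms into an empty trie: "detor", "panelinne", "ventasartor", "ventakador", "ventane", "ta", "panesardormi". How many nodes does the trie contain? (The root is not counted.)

42

Trace insertions, counting only characters that open a new branch:
  "detor" → 5 new (d, e, t, o, r)
  "panelinne" → 9 new (p, a, n, e, l, i, n, n, e)
  "ventasartor" → 11 new (v, e, n, t, a, s, a, r, t, o, r)
  "ventakador" → prefix "venta" already present; 5 new (k, a, d, o, r)
  "ventane" → prefix "venta" already present; 2 new (n, e)
  "ta" → 2 new (t, a)
  "panesardormi" → prefix "pane" already present; 8 new (s, a, r, d, o, r, m, i)
Total nodes = 5 + 9 + 11 + 5 + 2 + 2 + 8 = 42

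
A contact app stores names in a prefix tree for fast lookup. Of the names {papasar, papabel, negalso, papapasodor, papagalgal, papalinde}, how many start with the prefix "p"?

5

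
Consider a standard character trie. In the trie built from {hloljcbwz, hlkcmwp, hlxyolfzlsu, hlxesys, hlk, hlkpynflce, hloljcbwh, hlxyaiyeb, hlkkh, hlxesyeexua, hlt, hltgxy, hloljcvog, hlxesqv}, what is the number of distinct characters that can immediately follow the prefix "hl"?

4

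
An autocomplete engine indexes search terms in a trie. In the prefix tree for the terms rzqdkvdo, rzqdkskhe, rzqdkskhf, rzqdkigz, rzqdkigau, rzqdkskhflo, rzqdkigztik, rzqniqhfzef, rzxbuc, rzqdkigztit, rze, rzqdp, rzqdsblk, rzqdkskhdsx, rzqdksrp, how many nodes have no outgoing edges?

A leaf is a node with no children — equivalently, the end of a word that is not a proper prefix of any other stored word.
Those words: "rze", "rzqdkigau", "rzqdkigztik", "rzqdkigztit", "rzqdkskhdsx", "rzqdkskhe", "rzqdkskhflo", "rzqdksrp", "rzqdkvdo", "rzqdp", "rzqdsblk", "rzqniqhfzef", "rzxbuc"
Leaf count: 13

13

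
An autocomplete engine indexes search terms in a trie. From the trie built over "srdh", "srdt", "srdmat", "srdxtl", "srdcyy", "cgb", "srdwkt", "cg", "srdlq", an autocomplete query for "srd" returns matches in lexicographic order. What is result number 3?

Words with prefix "srd", in lexicographic order: "srdcyy", "srdh", "srdlq", "srdmat", "srdt", "srdwkt", "srdxtl"
Position 3: srdlq

srdlq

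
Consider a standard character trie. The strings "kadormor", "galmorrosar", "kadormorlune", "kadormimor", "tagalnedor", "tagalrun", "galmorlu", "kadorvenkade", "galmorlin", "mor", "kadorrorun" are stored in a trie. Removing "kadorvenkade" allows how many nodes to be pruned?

Walk "kadorvenkade" from the leaf back toward the root, removing each node that no remaining word uses.
The suffix "venkade" (7 nodes) is used only by "kadorvenkade"; the node for "kador" still has the child "m", so pruning stops there.
Nodes removed: 7

7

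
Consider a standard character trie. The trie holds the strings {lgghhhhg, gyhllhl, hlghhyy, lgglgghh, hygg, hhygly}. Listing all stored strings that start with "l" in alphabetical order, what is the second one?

lgglgghh

DFS of the "l" subtree visits, in order: "lgghhhhg", "lgglgghh"
Position 2: lgglgghh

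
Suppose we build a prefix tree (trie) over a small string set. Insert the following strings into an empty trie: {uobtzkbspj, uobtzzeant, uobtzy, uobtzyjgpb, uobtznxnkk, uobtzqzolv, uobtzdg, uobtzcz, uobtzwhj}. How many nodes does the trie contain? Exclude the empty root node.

Trie structure (* marks end of a word):
(root)
└─ u
   └─ o
      └─ b
         └─ t
            └─ z
               ├─ c
               │  └─ z *
               ├─ d
               │  └─ g *
               ├─ k
               │  └─ b
               │     └─ s
               │        └─ p
               │           └─ j *
               ├─ n
               │  └─ x
               │     └─ n
               │        └─ k
               │           └─ k *
               ├─ q
               │  └─ z
               │     └─ o
               │        └─ l
               │           └─ v *
               ├─ w
               │  └─ h
               │     └─ j *
               ├─ y *
               │  └─ j
               │     └─ g
               │        └─ p
               │           └─ b *
               └─ z
                  └─ e
                     └─ a
                        └─ n
                           └─ t *
Counting every labelled node above: 37.

37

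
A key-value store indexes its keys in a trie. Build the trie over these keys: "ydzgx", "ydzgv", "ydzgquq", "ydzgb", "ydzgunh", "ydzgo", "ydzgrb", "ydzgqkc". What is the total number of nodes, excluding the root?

18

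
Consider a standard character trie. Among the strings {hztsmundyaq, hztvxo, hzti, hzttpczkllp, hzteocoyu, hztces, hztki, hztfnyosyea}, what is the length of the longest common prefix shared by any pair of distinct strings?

3

Equivalently: take the maximum, over all pairs, of their longest common prefix length.
e.g. "hztces" and "hzteocoyu" share the prefix "hzt" of length 3; no pair shares a longer one.
Longest shared-prefix length: 3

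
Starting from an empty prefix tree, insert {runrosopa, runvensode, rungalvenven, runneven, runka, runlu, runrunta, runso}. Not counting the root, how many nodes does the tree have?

40

Count nodes per top-level branch (shared prefixes stored once):
  'r'-branch (rungalvenven, runka, runlu, runneven, runrosopa, runrunta, runso, runvensode): 40 nodes
Sum: 40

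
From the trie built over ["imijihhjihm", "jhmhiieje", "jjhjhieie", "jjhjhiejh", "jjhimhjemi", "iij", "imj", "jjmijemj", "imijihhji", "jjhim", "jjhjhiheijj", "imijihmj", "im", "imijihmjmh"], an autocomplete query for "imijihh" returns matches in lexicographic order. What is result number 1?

imijihhji

Filter for "imijihh…" and sort: "imijihhji", "imijihhjihm"
Position 1: imijihhji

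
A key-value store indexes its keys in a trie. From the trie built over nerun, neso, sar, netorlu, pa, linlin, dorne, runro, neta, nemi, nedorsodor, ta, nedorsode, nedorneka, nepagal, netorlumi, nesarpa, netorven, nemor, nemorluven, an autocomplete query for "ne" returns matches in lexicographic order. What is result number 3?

Filter for "ne…" and sort: "nedorneka", "nedorsode", "nedorsodor", "nemi", "nemor", "nemorluven", "nepagal", "nerun", "nesarpa", "neso", "neta", "netorlu", "netorlumi", "netorven"
Position 3: nedorsodor

nedorsodor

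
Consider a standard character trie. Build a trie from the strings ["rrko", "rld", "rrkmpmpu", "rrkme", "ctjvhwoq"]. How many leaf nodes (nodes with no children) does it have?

Leaves are exactly the stored words that no other stored word extends.
Those words: "ctjvhwoq", "rld", "rrkme", "rrkmpmpu", "rrko"
Leaf count: 5

5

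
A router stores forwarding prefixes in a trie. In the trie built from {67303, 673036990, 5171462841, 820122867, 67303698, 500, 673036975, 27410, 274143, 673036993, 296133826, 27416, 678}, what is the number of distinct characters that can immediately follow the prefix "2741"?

Follow the path "2741" to its node, then look at its outgoing edges.
Characters that immediately follow "2741" among the stored strings: {0, 4, 6}.
That node has 3 child edges.

3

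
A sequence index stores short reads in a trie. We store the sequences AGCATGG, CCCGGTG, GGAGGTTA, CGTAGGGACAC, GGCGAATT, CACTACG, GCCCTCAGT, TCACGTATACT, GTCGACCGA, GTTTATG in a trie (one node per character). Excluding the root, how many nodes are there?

Trace insertions, counting only characters that open a new branch:
  "AGCATGG" → 7 new (A, G, C, A, T, G, G)
  "CCCGGTG" → 7 new (C, C, C, G, G, T, G)
  "GGAGGTTA" → 8 new (G, G, A, G, G, T, T, A)
  "CGTAGGGACAC" → prefix "C" already present; 10 new (G, T, A, G, G, G, A, C, A, C)
  "GGCGAATT" → prefix "GG" already present; 6 new (C, G, A, A, T, T)
  "CACTACG" → prefix "C" already present; 6 new (A, C, T, A, C, G)
  "GCCCTCAGT" → prefix "G" already present; 8 new (C, C, C, T, C, A, G, T)
  "TCACGTATACT" → 11 new (T, C, A, C, G, T, A, T, A, C, T)
  "GTCGACCGA" → prefix "G" already present; 8 new (T, C, G, A, C, C, G, A)
  "GTTTATG" → prefix "GT" already present; 5 new (T, T, A, T, G)
Total nodes = 7 + 7 + 8 + 10 + 6 + 6 + 8 + 11 + 8 + 5 = 76

76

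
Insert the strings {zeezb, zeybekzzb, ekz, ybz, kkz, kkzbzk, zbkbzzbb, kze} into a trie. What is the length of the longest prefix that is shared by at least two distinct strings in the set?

Equivalently: take the maximum, over all pairs, of their longest common prefix length.
"kkz" and "kkzbzk" agree on "kkz" (3 characters) before diverging; nothing deeper is shared.
Longest shared-prefix length: 3

3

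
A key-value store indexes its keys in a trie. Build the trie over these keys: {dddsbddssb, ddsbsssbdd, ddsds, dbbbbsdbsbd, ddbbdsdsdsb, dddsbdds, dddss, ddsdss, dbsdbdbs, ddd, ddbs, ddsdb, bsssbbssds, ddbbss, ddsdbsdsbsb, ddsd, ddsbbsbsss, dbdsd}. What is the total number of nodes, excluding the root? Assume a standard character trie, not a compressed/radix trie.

76

Trace insertions, counting only characters that open a new branch:
  "dddsbddssb" → 10 new (d, d, d, s, b, d, d, s, s, b)
  "ddsbsssbdd" → prefix "dd" already present; 8 new (s, b, s, s, s, b, d, d)
  "ddsds" → prefix "dds" already present; 2 new (d, s)
  "dbbbbsdbsbd" → prefix "d" already present; 10 new (b, b, b, b, s, d, b, s, b, d)
  "ddbbdsdsdsb" → prefix "dd" already present; 9 new (b, b, d, s, d, s, d, s, b)
  "dddsbdds" → prefix "dddsbdds" already present; 0 new (none)
  "dddss" → prefix "ddds" already present; 1 new (s)
  "ddsdss" → prefix "ddsds" already present; 1 new (s)
  "dbsdbdbs" → prefix "db" already present; 6 new (s, d, b, d, b, s)
  "ddd" → prefix "ddd" already present; 0 new (none)
  "ddbs" → prefix "ddb" already present; 1 new (s)
  "ddsdb" → prefix "ddsd" already present; 1 new (b)
  "bsssbbssds" → 10 new (b, s, s, s, b, b, s, s, d, s)
  "ddbbss" → prefix "ddbb" already present; 2 new (s, s)
  "ddsdbsdsbsb" → prefix "ddsdb" already present; 6 new (s, d, s, b, s, b)
  "ddsd" → prefix "ddsd" already present; 0 new (none)
  "ddsbbsbsss" → prefix "ddsb" already present; 6 new (b, s, b, s, s, s)
  "dbdsd" → prefix "db" already present; 3 new (d, s, d)
Total nodes = 10 + 8 + 2 + 10 + 9 + 0 + 1 + 1 + 6 + 0 + 1 + 1 + 10 + 2 + 6 + 0 + 6 + 3 = 76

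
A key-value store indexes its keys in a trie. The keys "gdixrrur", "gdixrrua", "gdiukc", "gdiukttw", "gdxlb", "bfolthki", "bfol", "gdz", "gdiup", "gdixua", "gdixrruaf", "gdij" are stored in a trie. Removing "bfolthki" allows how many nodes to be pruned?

After clearing the end-marker at "bfolthki", prune upward until reaching a node still needed by another word.
The suffix "thki" (4 nodes) is used only by "bfolthki"; "bfol" is itself a stored word, so pruning stops there.
Nodes removed: 4

4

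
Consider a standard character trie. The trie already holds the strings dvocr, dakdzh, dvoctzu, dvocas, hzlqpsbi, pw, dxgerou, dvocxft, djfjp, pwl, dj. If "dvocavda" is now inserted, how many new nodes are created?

"dvoca" is already a path in the trie; the remaining "vda" must be added.
New nodes needed: |"dvocavda"| − 5 = 8 − 5 = 3.

3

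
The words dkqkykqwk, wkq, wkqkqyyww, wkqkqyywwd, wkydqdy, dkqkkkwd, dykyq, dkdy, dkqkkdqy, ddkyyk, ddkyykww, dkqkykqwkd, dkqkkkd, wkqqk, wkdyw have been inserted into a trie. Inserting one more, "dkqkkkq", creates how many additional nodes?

1

"dkqkkk" is already a path in the trie; the remaining "q" must be added.
New nodes needed: |"dkqkkkq"| − 6 = 7 − 6 = 1.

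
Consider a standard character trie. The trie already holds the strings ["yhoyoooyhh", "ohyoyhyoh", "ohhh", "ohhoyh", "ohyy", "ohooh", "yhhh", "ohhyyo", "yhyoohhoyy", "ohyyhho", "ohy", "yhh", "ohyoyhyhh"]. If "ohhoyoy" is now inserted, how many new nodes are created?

The longest prefix of "ohhoyoy" already in the trie is "ohhoy" (length 5).
So 7 − 5 = 2 new nodes.

2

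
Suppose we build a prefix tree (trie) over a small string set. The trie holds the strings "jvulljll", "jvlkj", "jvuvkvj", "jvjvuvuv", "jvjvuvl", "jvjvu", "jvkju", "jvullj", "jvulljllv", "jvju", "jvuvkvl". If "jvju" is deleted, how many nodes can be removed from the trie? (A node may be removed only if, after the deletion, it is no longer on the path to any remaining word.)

1

After clearing the end-marker at "jvju", prune upward until reaching a node still needed by another word.
The suffix "u" (1 node) is used only by "jvju"; the node for "jvj" still has the child "v", so pruning stops there.
Nodes removed: 1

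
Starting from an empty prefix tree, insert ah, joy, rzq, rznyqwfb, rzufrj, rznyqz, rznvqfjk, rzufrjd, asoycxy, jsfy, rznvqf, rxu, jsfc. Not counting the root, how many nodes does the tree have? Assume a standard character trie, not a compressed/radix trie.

37

Trace insertions, counting only characters that open a new branch:
  "ah" → 2 new (a, h)
  "joy" → 3 new (j, o, y)
  "rzq" → 3 new (r, z, q)
  "rznyqwfb" → prefix "rz" already present; 6 new (n, y, q, w, f, b)
  "rzufrj" → prefix "rz" already present; 4 new (u, f, r, j)
  "rznyqz" → prefix "rznyq" already present; 1 new (z)
  "rznvqfjk" → prefix "rzn" already present; 5 new (v, q, f, j, k)
  "rzufrjd" → prefix "rzufrj" already present; 1 new (d)
  "asoycxy" → prefix "a" already present; 6 new (s, o, y, c, x, y)
  "jsfy" → prefix "j" already present; 3 new (s, f, y)
  "rznvqf" → prefix "rznvqf" already present; 0 new (none)
  "rxu" → prefix "r" already present; 2 new (x, u)
  "jsfc" → prefix "jsf" already present; 1 new (c)
Total nodes = 2 + 3 + 3 + 6 + 4 + 1 + 5 + 1 + 6 + 3 + 0 + 2 + 1 = 37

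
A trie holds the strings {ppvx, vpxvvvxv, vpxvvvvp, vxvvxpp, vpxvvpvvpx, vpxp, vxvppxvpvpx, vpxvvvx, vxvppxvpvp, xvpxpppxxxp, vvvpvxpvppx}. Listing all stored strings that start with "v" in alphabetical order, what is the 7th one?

vxvppxvpvp

DFS of the "v" subtree visits, in order: "vpxp", "vpxvvpvvpx", "vpxvvvvp", "vpxvvvx", "vpxvvvxv", "vvvpvxpvppx", "vxvppxvpvp", "vxvppxvpvpx", "vxvvxpp"
The 7th is vxvppxvpvp.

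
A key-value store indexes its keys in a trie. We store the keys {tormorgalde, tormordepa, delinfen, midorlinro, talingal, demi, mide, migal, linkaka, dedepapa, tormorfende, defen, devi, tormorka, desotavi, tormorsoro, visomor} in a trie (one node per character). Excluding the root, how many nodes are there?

For each word, the new-node count is its length minus the longest prefix already in the trie:
  "tormorgalde" → 11 new (t, o, r, m, o, r, g, a, l, d, e)
  "tormordepa" → prefix "tormor" already present; 4 new (d, e, p, a)
  "delinfen" → 8 new (d, e, l, i, n, f, e, n)
  "midorlinro" → 10 new (m, i, d, o, r, l, i, n, r, o)
  "talingal" → prefix "t" already present; 7 new (a, l, i, n, g, a, l)
  "demi" → prefix "de" already present; 2 new (m, i)
  "mide" → prefix "mid" already present; 1 new (e)
  "migal" → prefix "mi" already present; 3 new (g, a, l)
  "linkaka" → 7 new (l, i, n, k, a, k, a)
  "dedepapa" → prefix "de" already present; 6 new (d, e, p, a, p, a)
  "tormorfende" → prefix "tormor" already present; 5 new (f, e, n, d, e)
  "defen" → prefix "de" already present; 3 new (f, e, n)
  "devi" → prefix "de" already present; 2 new (v, i)
  "tormorka" → prefix "tormor" already present; 2 new (k, a)
  "desotavi" → prefix "de" already present; 6 new (s, o, t, a, v, i)
  "tormorsoro" → prefix "tormor" already present; 4 new (s, o, r, o)
  "visomor" → 7 new (v, i, s, o, m, o, r)
Total nodes = 11 + 4 + 8 + 10 + 7 + 2 + 1 + 3 + 7 + 6 + 5 + 3 + 2 + 2 + 6 + 4 + 7 = 88

88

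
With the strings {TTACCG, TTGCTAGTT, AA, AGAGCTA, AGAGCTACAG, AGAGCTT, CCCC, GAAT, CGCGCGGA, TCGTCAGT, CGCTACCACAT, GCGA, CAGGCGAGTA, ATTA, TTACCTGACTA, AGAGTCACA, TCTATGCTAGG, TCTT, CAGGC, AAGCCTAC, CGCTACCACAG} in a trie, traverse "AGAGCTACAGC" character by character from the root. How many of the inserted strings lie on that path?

2

Check each prefix of "AGAGCTACAGC" against the stored set — each match is an end-marker on the path.
Prefixes of the query that are stored words: "AGAGCTA", "AGAGCTACAG"
Count: 2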